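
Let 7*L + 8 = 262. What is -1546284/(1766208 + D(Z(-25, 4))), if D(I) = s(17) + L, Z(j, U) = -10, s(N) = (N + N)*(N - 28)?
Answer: -901999/1030091 ≈ -0.87565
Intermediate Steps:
s(N) = 2*N*(-28 + N) (s(N) = (2*N)*(-28 + N) = 2*N*(-28 + N))
L = 254/7 (L = -8/7 + (⅐)*262 = -8/7 + 262/7 = 254/7 ≈ 36.286)
D(I) = -2364/7 (D(I) = 2*17*(-28 + 17) + 254/7 = 2*17*(-11) + 254/7 = -374 + 254/7 = -2364/7)
-1546284/(1766208 + D(Z(-25, 4))) = -1546284/(1766208 - 2364/7) = -1546284/12361092/7 = -1546284*7/12361092 = -901999/1030091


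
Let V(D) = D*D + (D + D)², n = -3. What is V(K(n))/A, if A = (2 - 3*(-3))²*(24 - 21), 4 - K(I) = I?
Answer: 245/363 ≈ 0.67493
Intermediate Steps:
K(I) = 4 - I
V(D) = 5*D² (V(D) = D² + (2*D)² = D² + 4*D² = 5*D²)
A = 363 (A = (2 + 9)²*3 = 11²*3 = 121*3 = 363)
V(K(n))/A = (5*(4 - 1*(-3))²)/363 = (5*(4 + 3)²)*(1/363) = (5*7²)*(1/363) = (5*49)*(1/363) = 245*(1/363) = 245/363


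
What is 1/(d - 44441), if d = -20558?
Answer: -1/64999 ≈ -1.5385e-5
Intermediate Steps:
1/(d - 44441) = 1/(-20558 - 44441) = 1/(-64999) = -1/64999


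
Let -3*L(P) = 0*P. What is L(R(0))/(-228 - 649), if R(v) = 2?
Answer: 0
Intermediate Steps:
L(P) = 0 (L(P) = -0*P = -⅓*0 = 0)
L(R(0))/(-228 - 649) = 0/(-228 - 649) = 0/(-877) = -1/877*0 = 0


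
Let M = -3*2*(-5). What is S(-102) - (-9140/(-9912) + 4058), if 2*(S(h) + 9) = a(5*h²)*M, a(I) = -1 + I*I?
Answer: 100584998350519/2478 ≈ 4.0591e+10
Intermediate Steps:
M = 30 (M = -6*(-5) = 30)
a(I) = -1 + I²
S(h) = -24 + 375*h⁴ (S(h) = -9 + ((-1 + (5*h²)²)*30)/2 = -9 + ((-1 + 25*h⁴)*30)/2 = -9 + (-30 + 750*h⁴)/2 = -9 + (-15 + 375*h⁴) = -24 + 375*h⁴)
S(-102) - (-9140/(-9912) + 4058) = (-24 + 375*(-102)⁴) - (-9140/(-9912) + 4058) = (-24 + 375*108243216) - (-9140*(-1/9912) + 4058) = (-24 + 40591206000) - (2285/2478 + 4058) = 40591205976 - 1*10058009/2478 = 40591205976 - 10058009/2478 = 100584998350519/2478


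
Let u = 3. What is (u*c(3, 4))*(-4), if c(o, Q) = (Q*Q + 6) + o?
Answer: -300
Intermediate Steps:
c(o, Q) = 6 + o + Q² (c(o, Q) = (Q² + 6) + o = (6 + Q²) + o = 6 + o + Q²)
(u*c(3, 4))*(-4) = (3*(6 + 3 + 4²))*(-4) = (3*(6 + 3 + 16))*(-4) = (3*25)*(-4) = 75*(-4) = -300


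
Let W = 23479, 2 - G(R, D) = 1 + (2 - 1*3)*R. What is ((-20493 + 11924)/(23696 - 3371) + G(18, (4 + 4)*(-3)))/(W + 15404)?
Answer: 377606/790296975 ≈ 0.00047780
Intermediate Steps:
G(R, D) = 1 + R (G(R, D) = 2 - (1 + (2 - 1*3)*R) = 2 - (1 + (2 - 3)*R) = 2 - (1 - R) = 2 + (-1 + R) = 1 + R)
((-20493 + 11924)/(23696 - 3371) + G(18, (4 + 4)*(-3)))/(W + 15404) = ((-20493 + 11924)/(23696 - 3371) + (1 + 18))/(23479 + 15404) = (-8569/20325 + 19)/38883 = (-8569*1/20325 + 19)*(1/38883) = (-8569/20325 + 19)*(1/38883) = (377606/20325)*(1/38883) = 377606/790296975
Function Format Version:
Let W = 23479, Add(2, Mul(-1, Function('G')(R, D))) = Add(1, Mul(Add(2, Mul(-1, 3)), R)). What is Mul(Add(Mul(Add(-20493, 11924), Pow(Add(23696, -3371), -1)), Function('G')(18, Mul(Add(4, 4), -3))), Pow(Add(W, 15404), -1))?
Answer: Rational(377606, 790296975) ≈ 0.00047780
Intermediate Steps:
Function('G')(R, D) = Add(1, R) (Function('G')(R, D) = Add(2, Mul(-1, Add(1, Mul(Add(2, Mul(-1, 3)), R)))) = Add(2, Mul(-1, Add(1, Mul(Add(2, -3), R)))) = Add(2, Mul(-1, Add(1, Mul(-1, R)))) = Add(2, Add(-1, R)) = Add(1, R))
Mul(Add(Mul(Add(-20493, 11924), Pow(Add(23696, -3371), -1)), Function('G')(18, Mul(Add(4, 4), -3))), Pow(Add(W, 15404), -1)) = Mul(Add(Mul(Add(-20493, 11924), Pow(Add(23696, -3371), -1)), Add(1, 18)), Pow(Add(23479, 15404), -1)) = Mul(Add(Mul(-8569, Pow(20325, -1)), 19), Pow(38883, -1)) = Mul(Add(Mul(-8569, Rational(1, 20325)), 19), Rational(1, 38883)) = Mul(Add(Rational(-8569, 20325), 19), Rational(1, 38883)) = Mul(Rational(377606, 20325), Rational(1, 38883)) = Rational(377606, 790296975)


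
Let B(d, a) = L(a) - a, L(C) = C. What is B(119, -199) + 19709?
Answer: 19709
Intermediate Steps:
B(d, a) = 0 (B(d, a) = a - a = 0)
B(119, -199) + 19709 = 0 + 19709 = 19709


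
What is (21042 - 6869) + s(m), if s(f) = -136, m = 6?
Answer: 14037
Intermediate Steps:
(21042 - 6869) + s(m) = (21042 - 6869) - 136 = 14173 - 136 = 14037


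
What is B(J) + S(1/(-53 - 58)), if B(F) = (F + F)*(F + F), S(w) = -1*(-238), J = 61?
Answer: 15122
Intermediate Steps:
S(w) = 238
B(F) = 4*F² (B(F) = (2*F)*(2*F) = 4*F²)
B(J) + S(1/(-53 - 58)) = 4*61² + 238 = 4*3721 + 238 = 14884 + 238 = 15122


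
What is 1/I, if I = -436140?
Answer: -1/436140 ≈ -2.2928e-6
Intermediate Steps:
1/I = 1/(-436140) = -1/436140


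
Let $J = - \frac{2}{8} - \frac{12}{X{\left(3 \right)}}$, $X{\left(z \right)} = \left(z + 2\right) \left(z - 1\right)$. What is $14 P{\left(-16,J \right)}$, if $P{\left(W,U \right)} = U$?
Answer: $- \frac{203}{10} \approx -20.3$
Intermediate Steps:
$X{\left(z \right)} = \left(-1 + z\right) \left(2 + z\right)$ ($X{\left(z \right)} = \left(2 + z\right) \left(-1 + z\right) = \left(-1 + z\right) \left(2 + z\right)$)
$J = - \frac{29}{20}$ ($J = - \frac{2}{8} - \frac{12}{-2 + 3 + 3^{2}} = \left(-2\right) \frac{1}{8} - \frac{12}{-2 + 3 + 9} = - \frac{1}{4} - \frac{12}{10} = - \frac{1}{4} - \frac{6}{5} = - \frac{29}{20} \approx -1.45$)
$14 P{\left(-16,J \right)} = 14 \left(- \frac{29}{20}\right) = - \frac{203}{10}$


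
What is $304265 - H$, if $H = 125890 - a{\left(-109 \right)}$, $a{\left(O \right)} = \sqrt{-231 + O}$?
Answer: $178375 + 2 i \sqrt{85} \approx 1.7838 \cdot 10^{5} + 18.439 i$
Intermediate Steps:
$H = 125890 - 2 i \sqrt{85}$ ($H = 125890 - \sqrt{-231 - 109} = 125890 - \sqrt{-340} = 125890 - 2 i \sqrt{85} \approx 1.2589 \cdot 10^{5} - 18.439 i$)
$304265 - H = 304265 - \left(125890 - 2 i \sqrt{85}\right) = 178375 + 2 i \sqrt{85}$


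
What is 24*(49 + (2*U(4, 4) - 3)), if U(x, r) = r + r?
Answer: 1488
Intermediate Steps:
U(x, r) = 2*r
24*(49 + (2*U(4, 4) - 3)) = 24*(49 + (2*(2*4) - 3)) = 24*(49 + (2*8 - 3)) = 24*(49 + (16 - 3)) = 24*(49 + 13) = 24*62 = 1488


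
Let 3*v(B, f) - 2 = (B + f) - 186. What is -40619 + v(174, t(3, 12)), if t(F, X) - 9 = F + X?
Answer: -121843/3 ≈ -40614.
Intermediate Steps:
t(F, X) = 9 + F + X (t(F, X) = 9 + (F + X) = 9 + F + X)
v(B, f) = -184/3 + B/3 + f/3 (v(B, f) = ⅔ + ((B + f) - 186)/3 = ⅔ + (-186 + B + f)/3 = ⅔ + (-62 + B/3 + f/3) = -184/3 + B/3 + f/3)
-40619 + v(174, t(3, 12)) = -40619 + (-184/3 + (⅓)*174 + (9 + 3 + 12)/3) = -40619 + (-184/3 + 58 + (⅓)*24) = -40619 + (-184/3 + 58 + 8) = -40619 + 14/3 = -121843/3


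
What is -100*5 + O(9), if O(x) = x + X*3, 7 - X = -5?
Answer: -455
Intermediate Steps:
X = 12 (X = 7 - 1*(-5) = 7 + 5 = 12)
O(x) = 36 + x (O(x) = x + 12*3 = x + 36 = 36 + x)
-100*5 + O(9) = -100*5 + (36 + 9) = -500 + 45 = -455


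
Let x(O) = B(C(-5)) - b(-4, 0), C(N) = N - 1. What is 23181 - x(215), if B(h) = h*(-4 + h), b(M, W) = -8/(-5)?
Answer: 115613/5 ≈ 23123.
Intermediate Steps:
C(N) = -1 + N
b(M, W) = 8/5 (b(M, W) = -8*(-⅕) = 8/5)
x(O) = 292/5 (x(O) = (-1 - 5)*(-4 + (-1 - 5)) - 1*8/5 = -6*(-4 - 6) - 8/5 = -6*(-10) - 8/5 = 60 - 8/5 = 292/5)
23181 - x(215) = 23181 - 1*292/5 = 23181 - 292/5 = 115613/5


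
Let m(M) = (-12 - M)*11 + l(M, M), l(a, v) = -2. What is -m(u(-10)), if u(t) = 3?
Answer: 167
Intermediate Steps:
m(M) = -134 - 11*M (m(M) = (-12 - M)*11 - 2 = (-132 - 11*M) - 2 = -134 - 11*M)
-m(u(-10)) = -(-134 - 11*3) = -(-134 - 33) = -1*(-167) = 167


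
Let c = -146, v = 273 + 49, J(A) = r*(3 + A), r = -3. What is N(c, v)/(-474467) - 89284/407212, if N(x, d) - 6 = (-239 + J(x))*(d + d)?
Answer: -1772907985/3715551077 ≈ -0.47716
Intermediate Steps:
J(A) = -9 - 3*A (J(A) = -3*(3 + A) = -9 - 3*A)
v = 322
N(x, d) = 6 + 2*d*(-248 - 3*x) (N(x, d) = 6 + (-239 + (-9 - 3*x))*(d + d) = 6 + (-248 - 3*x)*(2*d) = 6 + 2*d*(-248 - 3*x))
N(c, v)/(-474467) - 89284/407212 = (6 - 496*322 - 6*322*(-146))/(-474467) - 89284/407212 = (6 - 159712 + 282072)*(-1/474467) - 89284*1/407212 = 122366*(-1/474467) - 1717/7831 = -122366/474467 - 1717/7831 = -1772907985/3715551077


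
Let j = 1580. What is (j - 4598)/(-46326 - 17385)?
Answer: 1006/21237 ≈ 0.047370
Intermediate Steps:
(j - 4598)/(-46326 - 17385) = (1580 - 4598)/(-46326 - 17385) = -3018/(-63711) = -3018*(-1/63711) = 1006/21237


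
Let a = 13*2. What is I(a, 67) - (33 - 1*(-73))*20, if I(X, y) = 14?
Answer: -2106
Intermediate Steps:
a = 26
I(a, 67) - (33 - 1*(-73))*20 = 14 - (33 - 1*(-73))*20 = 14 - (33 + 73)*20 = 14 - 106*20 = 14 - 1*2120 = 14 - 2120 = -2106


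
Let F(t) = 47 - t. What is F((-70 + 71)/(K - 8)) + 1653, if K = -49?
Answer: 96901/57 ≈ 1700.0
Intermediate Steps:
F((-70 + 71)/(K - 8)) + 1653 = (47 - (-70 + 71)/(-49 - 8)) + 1653 = (47 - 1/(-57)) + 1653 = (47 - (-1)/57) + 1653 = (47 - 1*(-1/57)) + 1653 = (47 + 1/57) + 1653 = 2680/57 + 1653 = 96901/57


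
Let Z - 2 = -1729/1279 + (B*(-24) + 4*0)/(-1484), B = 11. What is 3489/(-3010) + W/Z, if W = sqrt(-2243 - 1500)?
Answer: -3489/3010 + 474509*I*sqrt(3743)/391973 ≈ -1.1591 + 74.063*I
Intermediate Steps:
W = I*sqrt(3743) (W = sqrt(-3743) = I*sqrt(3743) ≈ 61.18*I)
Z = 391973/474509 (Z = 2 + (-1729/1279 + (11*(-24) + 4*0)/(-1484)) = 2 + (-1729*1/1279 + (-264 + 0)*(-1/1484)) = 2 + (-1729/1279 - 264*(-1/1484)) = 2 + (-1729/1279 + 66/371) = 2 - 557045/474509 = 391973/474509 ≈ 0.82606)
3489/(-3010) + W/Z = 3489/(-3010) + (I*sqrt(3743))/(391973/474509) = 3489*(-1/3010) + (I*sqrt(3743))*(474509/391973) = -3489/3010 + 474509*I*sqrt(3743)/391973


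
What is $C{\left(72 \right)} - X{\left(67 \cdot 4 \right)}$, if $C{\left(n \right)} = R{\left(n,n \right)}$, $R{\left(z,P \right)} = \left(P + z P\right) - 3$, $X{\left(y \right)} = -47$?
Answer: $5300$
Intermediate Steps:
$R{\left(z,P \right)} = -3 + P + P z$ ($R{\left(z,P \right)} = \left(P + P z\right) - 3 = -3 + P + P z$)
$C{\left(n \right)} = -3 + n + n^{2}$ ($C{\left(n \right)} = -3 + n + n n = -3 + n + n^{2}$)
$C{\left(72 \right)} - X{\left(67 \cdot 4 \right)} = \left(-3 + 72 + 72^{2}\right) - -47 = \left(-3 + 72 + 5184\right) + 47 = 5253 + 47 = 5300$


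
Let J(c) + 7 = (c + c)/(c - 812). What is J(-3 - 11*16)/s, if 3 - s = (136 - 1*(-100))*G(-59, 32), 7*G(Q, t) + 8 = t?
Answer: 5117/621357 ≈ 0.0082352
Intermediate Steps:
G(Q, t) = -8/7 + t/7
J(c) = -7 + 2*c/(-812 + c) (J(c) = -7 + (c + c)/(c - 812) = -7 + (2*c)/(-812 + c) = -7 + 2*c/(-812 + c))
s = -5643/7 (s = 3 - (136 - 1*(-100))*(-8/7 + (1/7)*32) = 3 - (136 + 100)*(-8/7 + 32/7) = 3 - 236*24/7 = 3 - 1*5664/7 = 3 - 5664/7 = -5643/7 ≈ -806.14)
J(-3 - 11*16)/s = ((5684 - 5*(-3 - 11*16))/(-812 + (-3 - 11*16)))/(-5643/7) = ((5684 - 5*(-3 - 176))/(-812 + (-3 - 176)))*(-7/5643) = ((5684 - 5*(-179))/(-812 - 179))*(-7/5643) = ((5684 + 895)/(-991))*(-7/5643) = -1/991*6579*(-7/5643) = -6579/991*(-7/5643) = 5117/621357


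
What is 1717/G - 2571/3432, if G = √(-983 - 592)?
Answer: -857/1144 - 1717*I*√7/105 ≈ -0.74913 - 43.264*I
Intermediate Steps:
G = 15*I*√7 (G = √(-1575) = 15*I*√7 ≈ 39.686*I)
1717/G - 2571/3432 = 1717/((15*I*√7)) - 2571/3432 = 1717*(-I*√7/105) - 2571*1/3432 = -1717*I*√7/105 - 857/1144 = -857/1144 - 1717*I*√7/105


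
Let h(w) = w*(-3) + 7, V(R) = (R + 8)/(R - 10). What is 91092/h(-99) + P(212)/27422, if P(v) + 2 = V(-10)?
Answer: 780601327/2605090 ≈ 299.64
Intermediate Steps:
V(R) = (8 + R)/(-10 + R)
P(v) = -19/10 (P(v) = -2 + (8 - 10)/(-10 - 10) = -2 - 2/(-20) = -2 - 1/20*(-2) = -2 + ⅒ = -19/10)
h(w) = 7 - 3*w (h(w) = -3*w + 7 = 7 - 3*w)
91092/h(-99) + P(212)/27422 = 91092/(7 - 3*(-99)) - 19/10/27422 = 91092/(7 + 297) - 19/10*1/27422 = 91092/304 - 19/274220 = 91092*(1/304) - 19/274220 = 22773/76 - 19/274220 = 780601327/2605090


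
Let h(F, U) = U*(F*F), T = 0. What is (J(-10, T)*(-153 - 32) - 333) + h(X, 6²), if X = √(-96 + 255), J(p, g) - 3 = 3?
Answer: 4281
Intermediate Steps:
J(p, g) = 6 (J(p, g) = 3 + 3 = 6)
X = √159 ≈ 12.610
h(F, U) = U*F²
(J(-10, T)*(-153 - 32) - 333) + h(X, 6²) = (6*(-153 - 32) - 333) + 6²*(√159)² = (6*(-185) - 333) + 36*159 = (-1110 - 333) + 5724 = -1443 + 5724 = 4281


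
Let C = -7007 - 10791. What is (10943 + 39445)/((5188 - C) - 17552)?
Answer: 102/11 ≈ 9.2727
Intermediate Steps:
C = -17798
(10943 + 39445)/((5188 - C) - 17552) = (10943 + 39445)/((5188 - 1*(-17798)) - 17552) = 50388/((5188 + 17798) - 17552) = 50388/(22986 - 17552) = 50388/5434 = 50388*(1/5434) = 102/11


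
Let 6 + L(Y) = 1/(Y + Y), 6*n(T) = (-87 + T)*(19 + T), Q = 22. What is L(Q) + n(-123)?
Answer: 159897/44 ≈ 3634.0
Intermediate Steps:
n(T) = (-87 + T)*(19 + T)/6 (n(T) = ((-87 + T)*(19 + T))/6 = (-87 + T)*(19 + T)/6)
L(Y) = -6 + 1/(2*Y) (L(Y) = -6 + 1/(Y + Y) = -6 + 1/(2*Y))
L(Q) + n(-123) = (-6 + (1/2)/22) + (-551/2 - 34/3*(-123) + (1/6)*(-123)**2) = (-6 + (1/2)*(1/22)) + (-551/2 + 1394 + (1/6)*15129) = (-6 + 1/44) + (-551/2 + 1394 + 5043/2) = -263/44 + 3640 = 159897/44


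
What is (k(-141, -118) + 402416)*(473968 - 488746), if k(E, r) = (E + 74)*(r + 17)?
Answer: -6046906374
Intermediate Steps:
k(E, r) = (17 + r)*(74 + E) (k(E, r) = (74 + E)*(17 + r) = (17 + r)*(74 + E))
(k(-141, -118) + 402416)*(473968 - 488746) = ((1258 + 17*(-141) + 74*(-118) - 141*(-118)) + 402416)*(473968 - 488746) = ((1258 - 2397 - 8732 + 16638) + 402416)*(-14778) = (6767 + 402416)*(-14778) = 409183*(-14778) = -6046906374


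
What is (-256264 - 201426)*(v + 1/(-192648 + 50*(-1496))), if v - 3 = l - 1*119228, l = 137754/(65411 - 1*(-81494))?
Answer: 214393330618434777897/3928944844 ≈ 5.4568e+10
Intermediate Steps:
l = 137754/146905 (l = 137754/(65411 + 81494) = 137754/146905 ≈ 0.93771)
v = -17514610871/146905 (v = 3 + (137754/146905 - 1*119228) = 3 + (137754/146905 - 119228) = 3 - 17515051586/146905 = -17514610871/146905 ≈ -1.1922e+5)
(-256264 - 201426)*(v + 1/(-192648 + 50*(-1496))) = (-256264 - 201426)*(-17514610871/146905 + 1/(-192648 + 50*(-1496))) = -457690*(-17514610871/146905 + 1/(-192648 - 74800)) = -457690*(-17514610871/146905 + 1/(-267448)) = -457690*(-17514610871/146905 - 1/267448) = -457690*(-4684247648374113/39289448440) = 214393330618434777897/3928944844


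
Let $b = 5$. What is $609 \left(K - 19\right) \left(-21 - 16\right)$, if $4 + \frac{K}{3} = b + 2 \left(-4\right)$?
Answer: $901320$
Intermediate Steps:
$K = -21$ ($K = -12 + 3 \left(5 + 2 \left(-4\right)\right) = -12 + 3 \left(5 - 8\right) = -12 + 3 \left(-3\right) = -12 - 9 = -21$)
$609 \left(K - 19\right) \left(-21 - 16\right) = 609 \left(-21 - 19\right) \left(-21 - 16\right) = 609 \left(\left(-40\right) \left(-37\right)\right) = 609 \cdot 1480 = 901320$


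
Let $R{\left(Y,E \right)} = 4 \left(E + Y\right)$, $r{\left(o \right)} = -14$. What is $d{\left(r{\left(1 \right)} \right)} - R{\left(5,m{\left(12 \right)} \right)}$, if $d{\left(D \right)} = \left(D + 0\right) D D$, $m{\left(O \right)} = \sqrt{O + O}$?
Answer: $-2764 - 8 \sqrt{6} \approx -2783.6$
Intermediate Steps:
$m{\left(O \right)} = \sqrt{2} \sqrt{O}$ ($m{\left(O \right)} = \sqrt{2 O} = \sqrt{2} \sqrt{O}$)
$d{\left(D \right)} = D^{3}$ ($d{\left(D \right)} = D D^{2} = D^{3}$)
$R{\left(Y,E \right)} = 4 E + 4 Y$
$d{\left(r{\left(1 \right)} \right)} - R{\left(5,m{\left(12 \right)} \right)} = \left(-14\right)^{3} - \left(4 \sqrt{2} \sqrt{12} + 4 \cdot 5\right) = -2744 - \left(4 \sqrt{2} \cdot 2 \sqrt{3} + 20\right) = -2744 - \left(4 \cdot 2 \sqrt{6} + 20\right) = -2744 - \left(8 \sqrt{6} + 20\right) = -2744 - \left(20 + 8 \sqrt{6}\right) = -2764 - 8 \sqrt{6}$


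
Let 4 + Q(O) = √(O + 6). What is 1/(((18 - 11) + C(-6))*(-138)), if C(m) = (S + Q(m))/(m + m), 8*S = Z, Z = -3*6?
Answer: -8/8303 ≈ -0.00096351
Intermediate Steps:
Z = -18
Q(O) = -4 + √(6 + O) (Q(O) = -4 + √(O + 6) = -4 + √(6 + O))
S = -9/4 (S = (⅛)*(-18) = -9/4 ≈ -2.2500)
C(m) = (-25/4 + √(6 + m))/(2*m) (C(m) = (-9/4 + (-4 + √(6 + m)))/(m + m) = (-25/4 + √(6 + m))/((2*m)) = (-25/4 + √(6 + m))*(1/(2*m)) = (-25/4 + √(6 + m))/(2*m))
1/(((18 - 11) + C(-6))*(-138)) = 1/(((18 - 11) + (⅛)*(-25 + 4*√(6 - 6))/(-6))*(-138)) = 1/((7 + (⅛)*(-⅙)*(-25 + 4*√0))*(-138)) = 1/((7 + (⅛)*(-⅙)*(-25 + 4*0))*(-138)) = 1/((7 + (⅛)*(-⅙)*(-25 + 0))*(-138)) = 1/((7 + (⅛)*(-⅙)*(-25))*(-138)) = 1/((7 + 25/48)*(-138)) = 1/((361/48)*(-138)) = 1/(-8303/8) = -8/8303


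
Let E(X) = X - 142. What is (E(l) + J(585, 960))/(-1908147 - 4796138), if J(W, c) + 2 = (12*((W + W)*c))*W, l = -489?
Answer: -7884863367/6704285 ≈ -1176.1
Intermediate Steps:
J(W, c) = -2 + 24*c*W² (J(W, c) = -2 + (12*((W + W)*c))*W = -2 + (12*((2*W)*c))*W = -2 + (12*(2*W*c))*W = -2 + (24*W*c)*W = -2 + 24*c*W²)
E(X) = -142 + X
(E(l) + J(585, 960))/(-1908147 - 4796138) = ((-142 - 489) + (-2 + 24*960*585²))/(-1908147 - 4796138) = (-631 + (-2 + 24*960*342225))/(-6704285) = (-631 + (-2 + 7884864000))*(-1/6704285) = (-631 + 7884863998)*(-1/6704285) = 7884863367*(-1/6704285) = -7884863367/6704285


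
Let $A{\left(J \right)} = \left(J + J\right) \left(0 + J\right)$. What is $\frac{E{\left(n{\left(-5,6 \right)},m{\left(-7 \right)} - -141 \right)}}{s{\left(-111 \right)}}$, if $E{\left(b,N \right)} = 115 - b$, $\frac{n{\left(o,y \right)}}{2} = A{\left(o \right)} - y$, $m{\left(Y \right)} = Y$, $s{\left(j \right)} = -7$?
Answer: $- \frac{27}{7} \approx -3.8571$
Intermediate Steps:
$A{\left(J \right)} = 2 J^{2}$ ($A{\left(J \right)} = 2 J J = 2 J^{2}$)
$n{\left(o,y \right)} = - 2 y + 4 o^{2}$ ($n{\left(o,y \right)} = 2 \left(2 o^{2} - y\right) = 2 \left(- y + 2 o^{2}\right) = - 2 y + 4 o^{2}$)
$\frac{E{\left(n{\left(-5,6 \right)},m{\left(-7 \right)} - -141 \right)}}{s{\left(-111 \right)}} = \frac{115 - \left(\left(-2\right) 6 + 4 \left(-5\right)^{2}\right)}{-7} = \left(115 - \left(-12 + 4 \cdot 25\right)\right) \left(- \frac{1}{7}\right) = \left(115 - \left(-12 + 100\right)\right) \left(- \frac{1}{7}\right) = \left(115 - 88\right) \left(- \frac{1}{7}\right) = 27 \left(- \frac{1}{7}\right) = - \frac{27}{7}$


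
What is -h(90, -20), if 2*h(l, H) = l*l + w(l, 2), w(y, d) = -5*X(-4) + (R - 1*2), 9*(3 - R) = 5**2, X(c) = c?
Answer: -36532/9 ≈ -4059.1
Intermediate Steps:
R = 2/9 (R = 3 - 1/9*5**2 = 3 - 1/9*25 = 3 - 25/9 = 2/9 ≈ 0.22222)
w(y, d) = 164/9 (w(y, d) = -5*(-4) + (2/9 - 1*2) = 20 + (2/9 - 2) = 20 - 16/9 = 164/9)
h(l, H) = 82/9 + l**2/2 (h(l, H) = (l*l + 164/9)/2 = (l**2 + 164/9)/2 = (164/9 + l**2)/2 = 82/9 + l**2/2)
-h(90, -20) = -(82/9 + (1/2)*90**2) = -(82/9 + (1/2)*8100) = -(82/9 + 4050) = -1*36532/9 = -36532/9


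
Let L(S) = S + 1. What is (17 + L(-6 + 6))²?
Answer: 324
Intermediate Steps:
L(S) = 1 + S
(17 + L(-6 + 6))² = (17 + (1 + (-6 + 6)))² = (17 + (1 + 0))² = (17 + 1)² = 18² = 324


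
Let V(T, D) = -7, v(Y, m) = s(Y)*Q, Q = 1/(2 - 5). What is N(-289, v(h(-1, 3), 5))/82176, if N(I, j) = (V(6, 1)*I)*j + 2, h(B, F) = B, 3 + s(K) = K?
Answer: 4049/123264 ≈ 0.032848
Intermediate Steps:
s(K) = -3 + K
Q = -1/3 (Q = 1/(-3) = -1/3 ≈ -0.33333)
v(Y, m) = 1 - Y/3 (v(Y, m) = (-3 + Y)*(-1/3) = 1 - Y/3)
N(I, j) = 2 - 7*I*j (N(I, j) = (-7*I)*j + 2 = -7*I*j + 2 = 2 - 7*I*j)
N(-289, v(h(-1, 3), 5))/82176 = (2 - 7*(-289)*(1 - 1/3*(-1)))/82176 = (2 - 7*(-289)*(1 + 1/3))*(1/82176) = (2 - 7*(-289)*4/3)*(1/82176) = (2 + 8092/3)*(1/82176) = (8098/3)*(1/82176) = 4049/123264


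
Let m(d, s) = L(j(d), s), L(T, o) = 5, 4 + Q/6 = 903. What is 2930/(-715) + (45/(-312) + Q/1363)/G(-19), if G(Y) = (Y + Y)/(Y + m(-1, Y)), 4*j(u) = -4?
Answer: -144799/53768 ≈ -2.6930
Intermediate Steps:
Q = 5394 (Q = -24 + 6*903 = -24 + 5418 = 5394)
j(u) = -1 (j(u) = (¼)*(-4) = -1)
m(d, s) = 5
G(Y) = 2*Y/(5 + Y) (G(Y) = (Y + Y)/(Y + 5) = (2*Y)/(5 + Y) = 2*Y/(5 + Y))
2930/(-715) + (45/(-312) + Q/1363)/G(-19) = 2930/(-715) + (45/(-312) + 5394/1363)/((2*(-19)/(5 - 19))) = 2930*(-1/715) + (45*(-1/312) + 5394*(1/1363))/((2*(-19)/(-14))) = -586/143 + (-15/104 + 186/47)/((2*(-19)*(-1/14))) = -586/143 + 18639/(4888*(19/7)) = -586/143 + (18639/4888)*(7/19) = -586/143 + 6867/4888 = -144799/53768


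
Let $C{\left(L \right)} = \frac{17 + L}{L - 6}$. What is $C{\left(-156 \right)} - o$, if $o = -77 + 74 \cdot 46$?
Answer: $- \frac{538835}{162} \approx -3326.1$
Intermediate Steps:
$o = 3327$ ($o = -77 + 3404 = 3327$)
$C{\left(L \right)} = \frac{17 + L}{-6 + L}$
$C{\left(-156 \right)} - o = \frac{17 - 156}{-6 - 156} - 3327 = \frac{1}{-162} \left(-139\right) - 3327 = \left(- \frac{1}{162}\right) \left(-139\right) - 3327 = \frac{139}{162} - 3327 = - \frac{538835}{162}$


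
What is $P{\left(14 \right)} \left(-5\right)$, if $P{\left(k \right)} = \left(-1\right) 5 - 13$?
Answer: $90$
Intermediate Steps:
$P{\left(k \right)} = -18$ ($P{\left(k \right)} = -5 - 13 = -18$)
$P{\left(14 \right)} \left(-5\right) = \left(-18\right) \left(-5\right) = 90$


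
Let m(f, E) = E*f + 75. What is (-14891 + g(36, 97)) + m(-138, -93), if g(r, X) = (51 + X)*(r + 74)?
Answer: 14298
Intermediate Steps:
g(r, X) = (51 + X)*(74 + r)
m(f, E) = 75 + E*f
(-14891 + g(36, 97)) + m(-138, -93) = (-14891 + (3774 + 51*36 + 74*97 + 97*36)) + (75 - 93*(-138)) = (-14891 + (3774 + 1836 + 7178 + 3492)) + (75 + 12834) = (-14891 + 16280) + 12909 = 1389 + 12909 = 14298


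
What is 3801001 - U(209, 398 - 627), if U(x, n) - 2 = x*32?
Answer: 3794311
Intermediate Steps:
U(x, n) = 2 + 32*x (U(x, n) = 2 + x*32 = 2 + 32*x)
3801001 - U(209, 398 - 627) = 3801001 - (2 + 32*209) = 3801001 - (2 + 6688) = 3801001 - 1*6690 = 3801001 - 6690 = 3794311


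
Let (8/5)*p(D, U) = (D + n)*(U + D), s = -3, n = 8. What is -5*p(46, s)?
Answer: -29025/4 ≈ -7256.3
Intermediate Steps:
p(D, U) = 5*(8 + D)*(D + U)/8 (p(D, U) = 5*((D + 8)*(U + D))/8 = 5*((8 + D)*(D + U))/8 = 5*(8 + D)*(D + U)/8)
-5*p(46, s) = -5*(5*46 + 5*(-3) + (5/8)*46² + (5/8)*46*(-3)) = -5*(230 - 15 + (5/8)*2116 - 345/4) = -5*(230 - 15 + 2645/2 - 345/4) = -5*5805/4 = -29025/4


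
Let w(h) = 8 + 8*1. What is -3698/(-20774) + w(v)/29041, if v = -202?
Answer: 53863001/301648867 ≈ 0.17856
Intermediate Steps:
w(h) = 16 (w(h) = 8 + 8 = 16)
-3698/(-20774) + w(v)/29041 = -3698/(-20774) + 16/29041 = -3698*(-1/20774) + 16*(1/29041) = 1849/10387 + 16/29041 = 53863001/301648867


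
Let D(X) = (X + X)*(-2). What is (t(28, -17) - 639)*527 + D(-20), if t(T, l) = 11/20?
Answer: -6727663/20 ≈ -3.3638e+5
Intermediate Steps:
t(T, l) = 11/20 (t(T, l) = 11*(1/20) = 11/20)
D(X) = -4*X (D(X) = (2*X)*(-2) = -4*X)
(t(28, -17) - 639)*527 + D(-20) = (11/20 - 639)*527 - 4*(-20) = -12769/20*527 + 80 = -6729263/20 + 80 = -6727663/20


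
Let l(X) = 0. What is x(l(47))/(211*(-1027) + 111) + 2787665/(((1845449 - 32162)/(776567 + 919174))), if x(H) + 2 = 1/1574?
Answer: 537172729836518452883/206053692686156 ≈ 2.6070e+6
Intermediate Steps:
x(H) = -3147/1574 (x(H) = -2 + 1/1574 = -3147/1574)
x(l(47))/(211*(-1027) + 111) + 2787665/(((1845449 - 32162)/(776567 + 919174))) = -3147/(1574*(211*(-1027) + 111)) + 2787665/(((1845449 - 32162)/(776567 + 919174))) = -3147/(1574*(-216697 + 111)) + 2787665/((1813287/1695741)) = -3147/1574/(-216586) + 2787665/((1813287*(1/1695741))) = -3147/1574*(-1/216586) + 2787665/(604429/565247) = 3147/340906364 + 2787665*(565247/604429) = 3147/340906364 + 1575719278255/604429 = 537172729836518452883/206053692686156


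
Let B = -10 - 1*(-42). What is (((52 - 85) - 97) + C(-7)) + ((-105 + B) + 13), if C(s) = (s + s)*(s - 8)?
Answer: 20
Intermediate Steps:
B = 32 (B = -10 + 42 = 32)
C(s) = 2*s*(-8 + s) (C(s) = (2*s)*(-8 + s) = 2*s*(-8 + s))
(((52 - 85) - 97) + C(-7)) + ((-105 + B) + 13) = (((52 - 85) - 97) + 2*(-7)*(-8 - 7)) + ((-105 + 32) + 13) = ((-33 - 97) + 2*(-7)*(-15)) + (-73 + 13) = (-130 + 210) - 60 = 80 - 60 = 20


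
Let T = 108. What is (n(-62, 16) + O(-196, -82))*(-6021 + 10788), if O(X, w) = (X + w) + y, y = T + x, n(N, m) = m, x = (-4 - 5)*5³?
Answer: -6096993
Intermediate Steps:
x = -1125 (x = -9*125 = -1125)
y = -1017 (y = 108 - 1125 = -1017)
O(X, w) = -1017 + X + w (O(X, w) = (X + w) - 1017 = -1017 + X + w)
(n(-62, 16) + O(-196, -82))*(-6021 + 10788) = (16 + (-1017 - 196 - 82))*(-6021 + 10788) = (16 - 1295)*4767 = -1279*4767 = -6096993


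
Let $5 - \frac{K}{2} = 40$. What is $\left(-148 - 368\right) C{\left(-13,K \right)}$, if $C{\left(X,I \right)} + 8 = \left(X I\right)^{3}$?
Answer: $-388842631872$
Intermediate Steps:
$K = -70$ ($K = 10 - 80 = -70$)
$C{\left(X,I \right)} = -8 + I^{3} X^{3}$ ($C{\left(X,I \right)} = -8 + \left(X I\right)^{3} = -8 + \left(I X\right)^{3} = -8 + I^{3} X^{3}$)
$\left(-148 - 368\right) C{\left(-13,K \right)} = \left(-148 - 368\right) \left(-8 + \left(-70\right)^{3} \left(-13\right)^{3}\right) = - 516 \left(-8 - -753571000\right) = - 516 \left(-8 + 753571000\right) = \left(-516\right) 753570992 = -388842631872$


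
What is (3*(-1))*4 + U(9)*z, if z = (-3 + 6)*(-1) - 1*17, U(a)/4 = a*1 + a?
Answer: -1452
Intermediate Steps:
U(a) = 8*a (U(a) = 4*(a*1 + a) = 4*(a + a) = 4*(2*a) = 8*a)
z = -20 (z = 3*(-1) - 17 = -3 - 17 = -20)
(3*(-1))*4 + U(9)*z = (3*(-1))*4 + (8*9)*(-20) = -3*4 + 72*(-20) = -12 - 1440 = -1452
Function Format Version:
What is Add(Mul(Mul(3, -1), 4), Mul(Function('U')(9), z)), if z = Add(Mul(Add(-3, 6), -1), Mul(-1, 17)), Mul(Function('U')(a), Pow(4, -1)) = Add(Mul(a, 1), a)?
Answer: -1452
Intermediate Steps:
Function('U')(a) = Mul(8, a) (Function('U')(a) = Mul(4, Add(Mul(a, 1), a)) = Mul(4, Add(a, a)) = Mul(4, Mul(2, a)) = Mul(8, a))
z = -20 (z = Add(Mul(3, -1), -17) = Add(-3, -17) = -20)
Add(Mul(Mul(3, -1), 4), Mul(Function('U')(9), z)) = Add(Mul(Mul(3, -1), 4), Mul(Mul(8, 9), -20)) = Add(Mul(-3, 4), Mul(72, -20)) = Add(-12, -1440) = -1452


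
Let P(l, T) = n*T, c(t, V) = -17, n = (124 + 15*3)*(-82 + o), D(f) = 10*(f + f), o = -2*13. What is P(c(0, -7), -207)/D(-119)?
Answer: -944541/595 ≈ -1587.5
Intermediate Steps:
o = -26
D(f) = 20*f (D(f) = 10*(2*f) = 20*f)
n = -18252 (n = (124 + 15*3)*(-82 - 26) = (124 + 45)*(-108) = 169*(-108) = -18252)
P(l, T) = -18252*T
P(c(0, -7), -207)/D(-119) = (-18252*(-207))/((20*(-119))) = 3778164/(-2380) = 3778164*(-1/2380) = -944541/595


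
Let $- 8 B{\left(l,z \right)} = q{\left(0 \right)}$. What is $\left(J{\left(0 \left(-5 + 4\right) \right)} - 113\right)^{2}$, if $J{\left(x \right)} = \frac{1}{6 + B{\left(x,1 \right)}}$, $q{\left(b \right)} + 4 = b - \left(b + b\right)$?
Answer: $\frac{2152089}{169} \approx 12734.0$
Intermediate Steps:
$q{\left(b \right)} = -4 - b$ ($q{\left(b \right)} = -4 + \left(b - \left(b + b\right)\right) = -4 + \left(b - 2 b\right) = -4 - b$)
$B{\left(l,z \right)} = \frac{1}{2}$ ($B{\left(l,z \right)} = - \frac{-4 - 0}{8} = - \frac{-4 + 0}{8} = \left(- \frac{1}{8}\right) \left(-4\right) = \frac{1}{2}$)
$J{\left(x \right)} = \frac{2}{13}$ ($J{\left(x \right)} = \frac{1}{6 + \frac{1}{2}} = \frac{1}{\frac{13}{2}} = \frac{2}{13}$)
$\left(J{\left(0 \left(-5 + 4\right) \right)} - 113\right)^{2} = \left(\frac{2}{13} - 113\right)^{2} = \left(- \frac{1467}{13}\right)^{2} = \frac{2152089}{169}$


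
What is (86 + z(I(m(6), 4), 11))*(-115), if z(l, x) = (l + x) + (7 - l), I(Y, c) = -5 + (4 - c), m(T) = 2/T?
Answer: -11960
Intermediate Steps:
I(Y, c) = -1 - c
z(l, x) = 7 + x
(86 + z(I(m(6), 4), 11))*(-115) = (86 + (7 + 11))*(-115) = (86 + 18)*(-115) = 104*(-115) = -11960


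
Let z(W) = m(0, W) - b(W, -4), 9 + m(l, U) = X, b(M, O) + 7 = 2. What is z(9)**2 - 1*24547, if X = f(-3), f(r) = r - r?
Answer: -24531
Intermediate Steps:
f(r) = 0
b(M, O) = -5 (b(M, O) = -7 + 2 = -5)
X = 0
m(l, U) = -9 (m(l, U) = -9 + 0 = -9)
z(W) = -4 (z(W) = -9 - 1*(-5) = -9 + 5 = -4)
z(9)**2 - 1*24547 = (-4)**2 - 1*24547 = 16 - 24547 = -24531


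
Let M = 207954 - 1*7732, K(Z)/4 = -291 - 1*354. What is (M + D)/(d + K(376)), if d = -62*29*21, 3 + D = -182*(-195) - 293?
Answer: -39236/6723 ≈ -5.8361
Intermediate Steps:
K(Z) = -2580 (K(Z) = 4*(-291 - 1*354) = 4*(-291 - 354) = 4*(-645) = -2580)
D = 35194 (D = -3 + (-182*(-195) - 293) = -3 + (35490 - 293) = -3 + 35197 = 35194)
d = -37758 (d = -1798*21 = -37758)
M = 200222 (M = 207954 - 7732 = 200222)
(M + D)/(d + K(376)) = (200222 + 35194)/(-37758 - 2580) = 235416/(-40338) = 235416*(-1/40338) = -39236/6723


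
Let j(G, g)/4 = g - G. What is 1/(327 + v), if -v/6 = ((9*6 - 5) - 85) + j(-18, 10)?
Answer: -1/129 ≈ -0.0077519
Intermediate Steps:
j(G, g) = -4*G + 4*g (j(G, g) = 4*(g - G) = -4*G + 4*g)
v = -456 (v = -6*(((9*6 - 5) - 85) + (-4*(-18) + 4*10)) = -6*(((54 - 5) - 85) + (72 + 40)) = -6*((49 - 85) + 112) = -6*(-36 + 112) = -6*76 = -456)
1/(327 + v) = 1/(327 - 456) = 1/(-129) = -1/129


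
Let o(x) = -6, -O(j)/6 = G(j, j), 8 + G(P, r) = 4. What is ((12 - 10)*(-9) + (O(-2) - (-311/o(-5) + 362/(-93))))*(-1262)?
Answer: 4922431/93 ≈ 52929.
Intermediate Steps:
G(P, r) = -4 (G(P, r) = -8 + 4 = -4)
O(j) = 24 (O(j) = -6*(-4) = 24)
((12 - 10)*(-9) + (O(-2) - (-311/o(-5) + 362/(-93))))*(-1262) = ((12 - 10)*(-9) + (24 - (-311/(-6) + 362/(-93))))*(-1262) = (2*(-9) + (24 - (-311*(-1/6) + 362*(-1/93))))*(-1262) = (-18 + (24 - (311/6 - 362/93)))*(-1262) = (-18 + (24 - 1*8917/186))*(-1262) = (-18 + (24 - 8917/186))*(-1262) = (-18 - 4453/186)*(-1262) = -7801/186*(-1262) = 4922431/93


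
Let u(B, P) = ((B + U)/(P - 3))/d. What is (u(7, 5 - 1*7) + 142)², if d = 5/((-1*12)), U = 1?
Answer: 13293316/625 ≈ 21269.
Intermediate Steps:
d = -5/12 (d = 5/(-12) = 5*(-1/12) = -5/12 ≈ -0.41667)
u(B, P) = -12*(1 + B)/(5*(-3 + P)) (u(B, P) = ((B + 1)/(P - 3))/(-5/12) = ((1 + B)/(-3 + P))*(-12/5) = -12*(1 + B)/(5*(-3 + P)))
(u(7, 5 - 1*7) + 142)² = (12*(-1 - 1*7)/(5*(-3 + (5 - 1*7))) + 142)² = (12*(-1 - 7)/(5*(-3 + (5 - 7))) + 142)² = ((12/5)*(-8)/(-3 - 2) + 142)² = ((12/5)*(-8)/(-5) + 142)² = ((12/5)*(-⅕)*(-8) + 142)² = (96/25 + 142)² = (3646/25)² = 13293316/625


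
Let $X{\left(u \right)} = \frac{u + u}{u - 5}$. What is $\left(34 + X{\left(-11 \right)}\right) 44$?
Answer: $\frac{3113}{2} \approx 1556.5$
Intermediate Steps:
$X{\left(u \right)} = \frac{2 u}{-5 + u}$
$\left(34 + X{\left(-11 \right)}\right) 44 = \left(34 + 2 \left(-11\right) \frac{1}{-5 - 11}\right) 44 = \left(34 + 2 \left(-11\right) \frac{1}{-16}\right) 44 = \left(34 + 2 \left(-11\right) \left(- \frac{1}{16}\right)\right) 44 = \left(34 + \frac{11}{8}\right) 44 = \frac{283}{8} \cdot 44 = \frac{3113}{2}$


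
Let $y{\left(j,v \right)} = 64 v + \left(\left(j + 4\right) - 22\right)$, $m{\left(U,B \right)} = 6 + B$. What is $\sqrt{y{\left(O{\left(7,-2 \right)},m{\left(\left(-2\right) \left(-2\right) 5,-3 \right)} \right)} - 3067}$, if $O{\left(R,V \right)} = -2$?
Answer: $i \sqrt{2895} \approx 53.805 i$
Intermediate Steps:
$y{\left(j,v \right)} = -18 + j + 64 v$ ($y{\left(j,v \right)} = 64 v + \left(\left(4 + j\right) - 22\right) = 64 v + \left(-18 + j\right) = -18 + j + 64 v$)
$\sqrt{y{\left(O{\left(7,-2 \right)},m{\left(\left(-2\right) \left(-2\right) 5,-3 \right)} \right)} - 3067} = \sqrt{\left(-18 - 2 + 64 \left(6 - 3\right)\right) - 3067} = \sqrt{\left(-18 - 2 + 64 \cdot 3\right) - 3067} = \sqrt{\left(-18 - 2 + 192\right) - 3067} = \sqrt{172 - 3067} = \sqrt{-2895} = i \sqrt{2895}$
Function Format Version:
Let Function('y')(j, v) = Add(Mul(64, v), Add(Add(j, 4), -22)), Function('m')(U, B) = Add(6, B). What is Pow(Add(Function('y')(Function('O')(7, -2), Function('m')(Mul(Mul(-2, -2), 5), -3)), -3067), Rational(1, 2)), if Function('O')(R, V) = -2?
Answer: Mul(I, Pow(2895, Rational(1, 2))) ≈ Mul(53.805, I)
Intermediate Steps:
Function('y')(j, v) = Add(-18, j, Mul(64, v)) (Function('y')(j, v) = Add(Mul(64, v), Add(Add(4, j), -22)) = Add(Mul(64, v), Add(-18, j)) = Add(-18, j, Mul(64, v)))
Pow(Add(Function('y')(Function('O')(7, -2), Function('m')(Mul(Mul(-2, -2), 5), -3)), -3067), Rational(1, 2)) = Pow(Add(Add(-18, -2, Mul(64, Add(6, -3))), -3067), Rational(1, 2)) = Pow(Add(Add(-18, -2, Mul(64, 3)), -3067), Rational(1, 2)) = Pow(Add(Add(-18, -2, 192), -3067), Rational(1, 2)) = Pow(Add(172, -3067), Rational(1, 2)) = Pow(-2895, Rational(1, 2)) = Mul(I, Pow(2895, Rational(1, 2)))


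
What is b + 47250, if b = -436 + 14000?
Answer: 60814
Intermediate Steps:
b = 13564
b + 47250 = 13564 + 47250 = 60814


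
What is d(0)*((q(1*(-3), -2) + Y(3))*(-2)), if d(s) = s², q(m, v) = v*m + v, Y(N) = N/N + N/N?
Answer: 0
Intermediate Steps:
Y(N) = 2 (Y(N) = 1 + 1 = 2)
q(m, v) = v + m*v (q(m, v) = m*v + v = v + m*v)
d(0)*((q(1*(-3), -2) + Y(3))*(-2)) = 0²*((-2*(1 + 1*(-3)) + 2)*(-2)) = 0*((-2*(1 - 3) + 2)*(-2)) = 0*((-2*(-2) + 2)*(-2)) = 0*((4 + 2)*(-2)) = 0*(6*(-2)) = 0*(-12) = 0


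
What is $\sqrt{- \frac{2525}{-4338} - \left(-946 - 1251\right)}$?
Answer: $\frac{\sqrt{4594959502}}{1446} \approx 46.878$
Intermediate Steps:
$\sqrt{- \frac{2525}{-4338} - \left(-946 - 1251\right)} = \sqrt{\left(-2525\right) \left(- \frac{1}{4338}\right) + \left(\left(-767 + 474\right) - \left(-1239 - 1251\right)\right)} = \sqrt{\frac{2525}{4338} - -2197} = \sqrt{\frac{2525}{4338} + \left(-293 + 2490\right)} = \sqrt{\frac{2525}{4338} + 2197} = \sqrt{\frac{9533111}{4338}} = \frac{\sqrt{4594959502}}{1446}$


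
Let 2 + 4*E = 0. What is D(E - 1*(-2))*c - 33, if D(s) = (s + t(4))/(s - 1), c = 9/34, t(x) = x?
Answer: -1023/34 ≈ -30.088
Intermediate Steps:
E = -1/2 (E = -1/2 + (1/4)*0 = -1/2 + 0 = -1/2 ≈ -0.50000)
c = 9/34 (c = 9*(1/34) = 9/34 ≈ 0.26471)
D(s) = (4 + s)/(-1 + s) (D(s) = (s + 4)/(s - 1) = (4 + s)/(-1 + s))
D(E - 1*(-2))*c - 33 = ((4 + (-1/2 - 1*(-2)))/(-1 + (-1/2 - 1*(-2))))*(9/34) - 33 = ((4 + (-1/2 + 2))/(-1 + (-1/2 + 2)))*(9/34) - 33 = ((4 + 3/2)/(-1 + 3/2))*(9/34) - 33 = ((11/2)/(1/2))*(9/34) - 33 = (2*(11/2))*(9/34) - 33 = 11*(9/34) - 33 = 99/34 - 33 = -1023/34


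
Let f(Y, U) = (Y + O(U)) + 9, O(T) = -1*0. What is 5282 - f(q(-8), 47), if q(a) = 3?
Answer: 5270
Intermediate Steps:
O(T) = 0
f(Y, U) = 9 + Y (f(Y, U) = (Y + 0) + 9 = Y + 9 = 9 + Y)
5282 - f(q(-8), 47) = 5282 - (9 + 3) = 5282 - 1*12 = 5282 - 12 = 5270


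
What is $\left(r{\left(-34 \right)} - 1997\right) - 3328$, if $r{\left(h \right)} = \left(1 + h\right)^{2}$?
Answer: $-4236$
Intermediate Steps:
$\left(r{\left(-34 \right)} - 1997\right) - 3328 = \left(\left(1 - 34\right)^{2} - 1997\right) - 3328 = \left(\left(-33\right)^{2} - 1997\right) - 3328 = \left(1089 - 1997\right) - 3328 = -908 - 3328 = -4236$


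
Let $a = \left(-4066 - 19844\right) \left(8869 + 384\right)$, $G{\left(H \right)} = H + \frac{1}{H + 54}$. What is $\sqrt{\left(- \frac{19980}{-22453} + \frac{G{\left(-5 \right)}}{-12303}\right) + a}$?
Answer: $\frac{i \sqrt{91915024618942465570554838}}{644558271} \approx 14874.0 i$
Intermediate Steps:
$G{\left(H \right)} = H + \frac{1}{54 + H}$
$a = -221239230$ ($a = \left(-23910\right) 9253 = -221239230$)
$\sqrt{\left(- \frac{19980}{-22453} + \frac{G{\left(-5 \right)}}{-12303}\right) + a} = \sqrt{\left(- \frac{19980}{-22453} + \frac{\frac{1}{54 - 5} \left(1 + \left(-5\right)^{2} + 54 \left(-5\right)\right)}{-12303}\right) - 221239230} = \sqrt{\left(\left(-19980\right) \left(- \frac{1}{22453}\right) + \frac{1 + 25 - 270}{49} \left(- \frac{1}{12303}\right)\right) - 221239230} = \sqrt{\left(\frac{19980}{22453} + \frac{1}{49} \left(-244\right) \left(- \frac{1}{12303}\right)\right) - 221239230} = \sqrt{\left(\frac{19980}{22453} - - \frac{244}{602847}\right) - 221239230} = \sqrt{\left(\frac{19980}{22453} + \frac{244}{602847}\right) - 221239230} = \sqrt{\frac{12050361592}{13535723691} - 221239230} = \sqrt{- \frac{2994633074839236338}{13535723691}} = \frac{i \sqrt{91915024618942465570554838}}{644558271}$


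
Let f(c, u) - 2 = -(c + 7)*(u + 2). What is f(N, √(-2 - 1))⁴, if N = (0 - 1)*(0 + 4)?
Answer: (4 + 3*I*√3)⁴ ≈ -1607.0 - 914.52*I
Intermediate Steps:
N = -4 (N = -1*4 = -4)
f(c, u) = 2 - (2 + u)*(7 + c) (f(c, u) = 2 - (c + 7)*(u + 2) = 2 - (7 + c)*(2 + u) = 2 - (2 + u)*(7 + c))
f(N, √(-2 - 1))⁴ = (-12 - 7*√(-2 - 1) - 2*(-4) - 1*(-4)*√(-2 - 1))⁴ = (-12 - 7*I*√3 + 8 - 1*(-4)*√(-3))⁴ = (-12 - 7*I*√3 + 8 - 1*(-4)*I*√3)⁴ = (-12 - 7*I*√3 + 8 + 4*I*√3)⁴ = (-4 - 3*I*√3)⁴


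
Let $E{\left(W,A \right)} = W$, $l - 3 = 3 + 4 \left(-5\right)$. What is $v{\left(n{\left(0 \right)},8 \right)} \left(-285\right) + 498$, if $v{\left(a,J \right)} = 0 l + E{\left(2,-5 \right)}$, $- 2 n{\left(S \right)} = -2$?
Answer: $-72$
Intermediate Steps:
$l = -14$ ($l = 3 + \left(3 + 4 \left(-5\right)\right) = 3 + \left(3 - 20\right) = 3 - 17 = -14$)
$n{\left(S \right)} = 1$ ($n{\left(S \right)} = \left(- \frac{1}{2}\right) \left(-2\right) = 1$)
$v{\left(a,J \right)} = 2$ ($v{\left(a,J \right)} = 0 \left(-14\right) + 2 = 0 + 2 = 2$)
$v{\left(n{\left(0 \right)},8 \right)} \left(-285\right) + 498 = 2 \left(-285\right) + 498 = -570 + 498 = -72$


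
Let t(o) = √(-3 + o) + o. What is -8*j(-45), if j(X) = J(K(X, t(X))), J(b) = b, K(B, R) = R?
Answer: 360 - 32*I*√3 ≈ 360.0 - 55.426*I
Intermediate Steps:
t(o) = o + √(-3 + o)
j(X) = X + √(-3 + X)
-8*j(-45) = -8*(-45 + √(-3 - 45)) = -8*(-45 + √(-48)) = -8*(-45 + 4*I*√3) = 360 - 32*I*√3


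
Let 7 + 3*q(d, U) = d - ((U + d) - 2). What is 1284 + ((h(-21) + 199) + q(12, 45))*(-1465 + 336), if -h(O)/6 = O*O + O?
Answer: 7921529/3 ≈ 2.6405e+6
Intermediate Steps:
h(O) = -6*O - 6*O² (h(O) = -6*(O*O + O) = -6*(O² + O) = -6*(O + O²) = -6*O - 6*O²)
q(d, U) = -5/3 - U/3 (q(d, U) = -7/3 + (d - ((U + d) - 2))/3 = -7/3 + (d - (-2 + U + d))/3 = -7/3 + (d + (2 - U - d))/3 = -7/3 + (2 - U)/3 = -7/3 + (⅔ - U/3) = -5/3 - U/3)
1284 + ((h(-21) + 199) + q(12, 45))*(-1465 + 336) = 1284 + ((-6*(-21)*(1 - 21) + 199) + (-5/3 - ⅓*45))*(-1465 + 336) = 1284 + ((-6*(-21)*(-20) + 199) + (-5/3 - 15))*(-1129) = 1284 + ((-2520 + 199) - 50/3)*(-1129) = 1284 + (-2321 - 50/3)*(-1129) = 1284 - 7013/3*(-1129) = 1284 + 7917677/3 = 7921529/3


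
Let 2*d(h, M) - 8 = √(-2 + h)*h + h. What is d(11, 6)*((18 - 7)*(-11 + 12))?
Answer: 286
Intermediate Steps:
d(h, M) = 4 + h/2 + h*√(-2 + h)/2 (d(h, M) = 4 + (√(-2 + h)*h + h)/2 = 4 + (h*√(-2 + h) + h)/2 = 4 + (h + h*√(-2 + h))/2 = 4 + (h/2 + h*√(-2 + h)/2) = 4 + h/2 + h*√(-2 + h)/2)
d(11, 6)*((18 - 7)*(-11 + 12)) = (4 + (½)*11 + (½)*11*√(-2 + 11))*((18 - 7)*(-11 + 12)) = (4 + 11/2 + (½)*11*√9)*(11*1) = (4 + 11/2 + (½)*11*3)*11 = (4 + 11/2 + 33/2)*11 = 26*11 = 286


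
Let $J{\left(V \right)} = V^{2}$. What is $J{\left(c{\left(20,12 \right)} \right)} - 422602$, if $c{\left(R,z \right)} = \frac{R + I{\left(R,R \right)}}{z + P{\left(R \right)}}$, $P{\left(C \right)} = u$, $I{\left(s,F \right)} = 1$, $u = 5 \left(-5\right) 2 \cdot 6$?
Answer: $- \frac{3894699983}{9216} \approx -4.226 \cdot 10^{5}$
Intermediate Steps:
$u = -300$ ($u = \left(-25\right) 2 \cdot 6 = \left(-50\right) 6 = -300$)
$P{\left(C \right)} = -300$
$c{\left(R,z \right)} = \frac{1 + R}{-300 + z}$ ($c{\left(R,z \right)} = \frac{R + 1}{z - 300} = \frac{1 + R}{-300 + z}$)
$J{\left(c{\left(20,12 \right)} \right)} - 422602 = \left(\frac{1 + 20}{-300 + 12}\right)^{2} - 422602 = \left(\frac{1}{-288} \cdot 21\right)^{2} - 422602 = \left(\left(- \frac{1}{288}\right) 21\right)^{2} - 422602 = \left(- \frac{7}{96}\right)^{2} - 422602 = \frac{49}{9216} - 422602 = - \frac{3894699983}{9216}$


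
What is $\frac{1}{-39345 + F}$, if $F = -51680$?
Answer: $- \frac{1}{91025} \approx -1.0986 \cdot 10^{-5}$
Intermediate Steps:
$\frac{1}{-39345 + F} = \frac{1}{-39345 - 51680} = \frac{1}{-91025} = - \frac{1}{91025}$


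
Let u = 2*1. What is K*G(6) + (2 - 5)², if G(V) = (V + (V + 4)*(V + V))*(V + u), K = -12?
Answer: -12087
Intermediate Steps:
u = 2
G(V) = (2 + V)*(V + 2*V*(4 + V)) (G(V) = (V + (V + 4)*(V + V))*(V + 2) = (V + (4 + V)*(2*V))*(2 + V) = (V + 2*V*(4 + V))*(2 + V) = (2 + V)*(V + 2*V*(4 + V)))
K*G(6) + (2 - 5)² = -72*(18 + 2*6² + 13*6) + (2 - 5)² = -72*(18 + 2*36 + 78) + (-3)² = -72*(18 + 72 + 78) + 9 = -72*168 + 9 = -12*1008 + 9 = -12096 + 9 = -12087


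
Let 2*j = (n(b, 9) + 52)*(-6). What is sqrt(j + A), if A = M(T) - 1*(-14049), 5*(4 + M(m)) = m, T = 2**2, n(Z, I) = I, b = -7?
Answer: sqrt(346570)/5 ≈ 117.74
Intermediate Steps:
T = 4
M(m) = -4 + m/5
j = -183 (j = ((9 + 52)*(-6))/2 = (61*(-6))/2 = (1/2)*(-366) = -183)
A = 70229/5 (A = (-4 + (1/5)*4) - 1*(-14049) = (-4 + 4/5) + 14049 = -16/5 + 14049 = 70229/5 ≈ 14046.)
sqrt(j + A) = sqrt(-183 + 70229/5) = sqrt(69314/5) = sqrt(346570)/5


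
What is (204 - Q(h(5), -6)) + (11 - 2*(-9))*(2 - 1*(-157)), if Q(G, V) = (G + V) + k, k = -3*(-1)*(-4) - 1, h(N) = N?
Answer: 4829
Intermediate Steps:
k = -13 (k = 3*(-4) - 1 = -12 - 1 = -13)
Q(G, V) = -13 + G + V (Q(G, V) = (G + V) - 13 = -13 + G + V)
(204 - Q(h(5), -6)) + (11 - 2*(-9))*(2 - 1*(-157)) = (204 - (-13 + 5 - 6)) + (11 - 2*(-9))*(2 - 1*(-157)) = (204 - 1*(-14)) + (11 + 18)*(2 + 157) = (204 + 14) + 29*159 = 218 + 4611 = 4829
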